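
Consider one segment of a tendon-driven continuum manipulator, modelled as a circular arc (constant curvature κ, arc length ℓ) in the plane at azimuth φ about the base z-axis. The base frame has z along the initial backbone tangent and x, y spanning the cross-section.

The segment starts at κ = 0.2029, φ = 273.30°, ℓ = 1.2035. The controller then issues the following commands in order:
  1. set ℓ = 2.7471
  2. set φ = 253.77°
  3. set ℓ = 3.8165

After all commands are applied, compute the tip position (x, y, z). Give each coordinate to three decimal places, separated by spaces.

initial: κ=0.2029, φ=273.30°, ℓ=1.2035
cmd 1: set ℓ=2.7471 → (κ,φ,ℓ)=(0.2029,273.30°,2.7471) → tip=(0.0429,-0.7447,2.6070)
cmd 2: set φ=253.77° → (κ,φ,ℓ)=(0.2029,253.77°,2.7471) → tip=(-0.2085,-0.7163,2.6070)
cmd 3: set ℓ=3.8165 → (κ,φ,ℓ)=(0.2029,253.77°,3.8165) → tip=(-0.3928,-1.3493,3.4463)

-0.393 -1.349 3.446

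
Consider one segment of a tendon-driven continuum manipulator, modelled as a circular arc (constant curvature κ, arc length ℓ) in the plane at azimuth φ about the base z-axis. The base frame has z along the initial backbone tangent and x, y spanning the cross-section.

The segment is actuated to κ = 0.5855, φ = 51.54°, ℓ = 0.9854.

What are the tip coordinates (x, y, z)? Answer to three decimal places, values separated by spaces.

0.172 0.216 0.932

θ = κ·ℓ = 0.5855 × 0.9854 = 0.57695 rad
ρ = (1 − cos θ)/κ = (1 − 0.83813)/0.5855 = 0.27647
z = sin θ / κ = 0.54547/0.5855 = 0.93163
x = ρ cos φ = 0.27647 × cos(51.54°) = 0.17195
y = ρ sin φ = 0.27647 × sin(51.54°) = 0.21648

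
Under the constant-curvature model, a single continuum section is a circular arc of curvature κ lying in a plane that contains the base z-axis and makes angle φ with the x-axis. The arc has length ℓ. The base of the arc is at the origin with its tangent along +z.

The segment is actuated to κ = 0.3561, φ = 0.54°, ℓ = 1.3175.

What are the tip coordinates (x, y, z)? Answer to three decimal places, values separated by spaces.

0.303 0.003 1.270

θ = κ·ℓ = 0.3561 × 1.3175 = 0.46916 rad
ρ = (1 − cos θ)/κ = (1 − 0.89195)/0.3561 = 0.30343
z = sin θ / κ = 0.45214/0.3561 = 1.26970
x = ρ cos φ = 0.30343 × cos(0.54°) = 0.30342
y = ρ sin φ = 0.30343 × sin(0.54°) = 0.00286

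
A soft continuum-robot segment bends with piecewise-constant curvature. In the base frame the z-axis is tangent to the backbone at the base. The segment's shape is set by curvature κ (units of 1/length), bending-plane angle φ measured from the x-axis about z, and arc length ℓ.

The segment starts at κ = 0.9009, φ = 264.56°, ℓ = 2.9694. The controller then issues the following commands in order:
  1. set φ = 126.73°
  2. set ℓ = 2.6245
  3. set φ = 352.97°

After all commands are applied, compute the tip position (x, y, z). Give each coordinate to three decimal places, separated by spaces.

initial: κ=0.9009, φ=264.56°, ℓ=2.9694
cmd 1: set φ=126.73° → (κ,φ,ℓ)=(0.9009,126.73°,2.9694) → tip=(-1.2567,1.6842,0.4992)
cmd 2: set ℓ=2.6245 → (κ,φ,ℓ)=(0.9009,126.73°,2.6245) → tip=(-1.1371,1.5238,0.7784)
cmd 3: set φ=352.97° → (κ,φ,ℓ)=(0.9009,352.97°,2.6245) → tip=(1.8870,-0.2327,0.7784)

1.887 -0.233 0.778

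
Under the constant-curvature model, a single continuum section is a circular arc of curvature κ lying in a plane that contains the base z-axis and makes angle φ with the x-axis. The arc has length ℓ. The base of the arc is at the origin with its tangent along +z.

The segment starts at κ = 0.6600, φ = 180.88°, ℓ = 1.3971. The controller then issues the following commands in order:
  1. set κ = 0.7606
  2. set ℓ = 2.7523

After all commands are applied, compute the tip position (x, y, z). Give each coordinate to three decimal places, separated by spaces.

initial: κ=0.6600, φ=180.88°, ℓ=1.3971
cmd 1: set κ=0.7606 → (κ,φ,ℓ)=(0.7606,180.88°,1.3971) → tip=(-0.6750,-0.0104,1.1486)
cmd 2: set ℓ=2.7523 → (κ,φ,ℓ)=(0.7606,180.88°,2.7523) → tip=(-1.9708,-0.0303,1.1393)

-1.971 -0.030 1.139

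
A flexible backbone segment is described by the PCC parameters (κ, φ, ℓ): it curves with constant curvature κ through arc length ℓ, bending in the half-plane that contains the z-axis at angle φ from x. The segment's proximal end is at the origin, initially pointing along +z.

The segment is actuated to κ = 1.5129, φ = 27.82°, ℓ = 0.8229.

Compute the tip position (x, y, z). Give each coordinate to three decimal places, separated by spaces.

0.397 0.210 0.626

θ = κ·ℓ = 1.5129 × 0.8229 = 1.24497 rad
ρ = (1 − cos θ)/κ = (1 − 0.32010)/1.5129 = 0.44940
z = sin θ / κ = 0.94739/1.5129 = 0.62620
x = ρ cos φ = 0.44940 × cos(27.82°) = 0.39746
y = ρ sin φ = 0.44940 × sin(27.82°) = 0.20973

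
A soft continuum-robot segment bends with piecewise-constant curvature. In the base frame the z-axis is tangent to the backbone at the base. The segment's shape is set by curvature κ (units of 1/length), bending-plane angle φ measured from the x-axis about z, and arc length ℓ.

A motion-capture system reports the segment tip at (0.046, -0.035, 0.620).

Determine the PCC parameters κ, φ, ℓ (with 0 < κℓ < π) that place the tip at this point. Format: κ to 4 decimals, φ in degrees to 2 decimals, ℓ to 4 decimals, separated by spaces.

ρ = √(x²+y²) = √(0.046² + -0.035²) = 0.05780
φ = atan2(y, x) mod 360° = atan2(-0.035, 0.046) = 322.7336°
|p|² = ρ² + z² = 0.05780² + 0.620² = 0.38774
κ = 2ρ / |p|² = 2×0.05780 / 0.38774 = 0.29814
θ = 2·atan2(ρ, z) = 2·atan2(0.05780, 0.620) = 0.18592 rad
ℓ = θ/κ = 0.18592/0.29814 = 0.62359

0.2981 322.73 0.6236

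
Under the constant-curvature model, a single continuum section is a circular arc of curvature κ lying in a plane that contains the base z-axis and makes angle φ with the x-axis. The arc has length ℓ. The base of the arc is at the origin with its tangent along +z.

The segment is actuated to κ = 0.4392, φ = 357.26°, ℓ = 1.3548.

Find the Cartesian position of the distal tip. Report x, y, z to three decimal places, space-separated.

0.391 -0.019 1.276

θ = κ·ℓ = 0.4392 × 1.3548 = 0.59503 rad
ρ = (1 − cos θ)/κ = (1 − 0.82813)/0.4392 = 0.39132
z = sin θ / κ = 0.56053/0.4392 = 1.27626
x = ρ cos φ = 0.39132 × cos(357.26°) = 0.39087
y = ρ sin φ = 0.39132 × sin(357.26°) = -0.01871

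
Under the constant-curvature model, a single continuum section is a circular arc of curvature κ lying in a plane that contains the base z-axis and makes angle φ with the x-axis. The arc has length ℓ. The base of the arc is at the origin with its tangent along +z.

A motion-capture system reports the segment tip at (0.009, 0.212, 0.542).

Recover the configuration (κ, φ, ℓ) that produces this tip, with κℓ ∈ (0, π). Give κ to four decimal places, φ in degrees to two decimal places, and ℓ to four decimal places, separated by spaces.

ρ = √(x²+y²) = √(0.009² + 0.212²) = 0.21219
φ = atan2(y, x) mod 360° = atan2(0.212, 0.009) = 87.5691°
|p|² = ρ² + z² = 0.21219² + 0.542² = 0.33879
κ = 2ρ / |p|² = 2×0.21219 / 0.33879 = 1.25264
θ = 2·atan2(ρ, z) = 2·atan2(0.21219, 0.542) = 0.74631 rad
ℓ = θ/κ = 0.74631/1.25264 = 0.59579

1.2526 87.57 0.5958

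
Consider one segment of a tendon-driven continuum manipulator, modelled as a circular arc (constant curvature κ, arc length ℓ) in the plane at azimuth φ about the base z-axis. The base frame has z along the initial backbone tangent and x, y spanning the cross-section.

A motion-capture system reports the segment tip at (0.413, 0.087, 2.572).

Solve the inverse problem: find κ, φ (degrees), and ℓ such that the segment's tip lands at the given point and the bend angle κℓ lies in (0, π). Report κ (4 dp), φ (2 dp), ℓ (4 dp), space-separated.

ρ = √(x²+y²) = √(0.413² + 0.087²) = 0.42206
φ = atan2(y, x) mod 360° = atan2(0.087, 0.413) = 11.8956°
|p|² = ρ² + z² = 0.42206² + 2.572² = 6.79332
κ = 2ρ / |p|² = 2×0.42206 / 6.79332 = 0.12426
θ = 2·atan2(ρ, z) = 2·atan2(0.42206, 2.572) = 0.32530 rad
ℓ = θ/κ = 0.32530/0.12426 = 2.61793

0.1243 11.90 2.6179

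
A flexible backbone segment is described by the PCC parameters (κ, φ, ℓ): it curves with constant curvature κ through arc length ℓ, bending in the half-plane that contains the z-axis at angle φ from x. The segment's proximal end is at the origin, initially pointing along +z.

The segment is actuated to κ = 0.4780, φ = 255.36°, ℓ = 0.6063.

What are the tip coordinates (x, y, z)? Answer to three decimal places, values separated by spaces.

θ = κ·ℓ = 0.4780 × 0.6063 = 0.28981 rad
ρ = (1 − cos θ)/κ = (1 − 0.95830)/0.4780 = 0.08724
z = sin θ / κ = 0.28577/0.4780 = 0.59785
x = ρ cos φ = 0.08724 × cos(255.36°) = -0.02205
y = ρ sin φ = 0.08724 × sin(255.36°) = -0.08441

-0.022 -0.084 0.598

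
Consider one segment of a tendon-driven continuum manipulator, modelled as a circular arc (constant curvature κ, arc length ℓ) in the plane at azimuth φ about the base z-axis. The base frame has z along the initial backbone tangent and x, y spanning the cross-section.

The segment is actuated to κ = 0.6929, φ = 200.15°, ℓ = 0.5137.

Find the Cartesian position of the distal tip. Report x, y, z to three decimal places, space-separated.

θ = κ·ℓ = 0.6929 × 0.5137 = 0.35594 rad
ρ = (1 − cos θ)/κ = (1 − 0.93732)/0.6929 = 0.09046
z = sin θ / κ = 0.34847/0.6929 = 0.50292
x = ρ cos φ = 0.09046 × cos(200.15°) = -0.08493
y = ρ sin φ = 0.09046 × sin(200.15°) = -0.03116

-0.085 -0.031 0.503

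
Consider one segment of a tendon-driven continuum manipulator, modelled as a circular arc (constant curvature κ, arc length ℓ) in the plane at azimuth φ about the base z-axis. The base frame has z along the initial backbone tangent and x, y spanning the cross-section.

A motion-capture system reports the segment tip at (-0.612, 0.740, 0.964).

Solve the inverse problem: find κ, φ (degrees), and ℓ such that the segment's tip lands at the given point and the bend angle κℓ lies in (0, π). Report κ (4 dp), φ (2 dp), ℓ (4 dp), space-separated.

ρ = √(x²+y²) = √(-0.612² + 0.740²) = 0.96028
φ = atan2(y, x) mod 360° = atan2(0.740, -0.612) = 129.5917°
|p|² = ρ² + z² = 0.96028² + 0.964² = 1.85144
κ = 2ρ / |p|² = 2×0.96028 / 1.85144 = 1.03734
θ = 2·atan2(ρ, z) = 2·atan2(0.96028, 0.964) = 1.56693 rad
ℓ = θ/κ = 1.56693/1.03734 = 1.51054

1.0373 129.59 1.5105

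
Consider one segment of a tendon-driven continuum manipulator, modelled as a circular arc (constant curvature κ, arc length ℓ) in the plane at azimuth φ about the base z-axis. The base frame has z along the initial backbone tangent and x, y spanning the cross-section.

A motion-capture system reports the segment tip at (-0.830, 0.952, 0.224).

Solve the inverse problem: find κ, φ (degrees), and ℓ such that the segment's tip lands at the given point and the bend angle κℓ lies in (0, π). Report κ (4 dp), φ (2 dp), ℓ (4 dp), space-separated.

1.5352 131.08 1.8177

ρ = √(x²+y²) = √(-0.830² + 0.952²) = 1.26301
φ = atan2(y, x) mod 360° = atan2(0.952, -0.830) = 131.0835°
|p|² = ρ² + z² = 1.26301² + 0.224² = 1.64538
κ = 2ρ / |p|² = 2×1.26301 / 1.64538 = 1.53522
θ = 2·atan2(ρ, z) = 2·atan2(1.26301, 0.224) = 2.79054 rad
ℓ = θ/κ = 2.79054/1.53522 = 1.81767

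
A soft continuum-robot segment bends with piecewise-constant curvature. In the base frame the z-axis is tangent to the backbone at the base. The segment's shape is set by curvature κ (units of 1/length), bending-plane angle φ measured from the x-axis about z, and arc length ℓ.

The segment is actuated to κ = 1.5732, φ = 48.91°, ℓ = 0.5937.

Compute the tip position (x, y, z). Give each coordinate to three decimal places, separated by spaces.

0.169 0.194 0.511

θ = κ·ℓ = 1.5732 × 0.5937 = 0.93401 rad
ρ = (1 − cos θ)/κ = (1 − 0.59462)/1.5732 = 0.25768
z = sin θ / κ = 0.80401/1.5732 = 0.51107
x = ρ cos φ = 0.25768 × cos(48.91°) = 0.16936
y = ρ sin φ = 0.25768 × sin(48.91°) = 0.19421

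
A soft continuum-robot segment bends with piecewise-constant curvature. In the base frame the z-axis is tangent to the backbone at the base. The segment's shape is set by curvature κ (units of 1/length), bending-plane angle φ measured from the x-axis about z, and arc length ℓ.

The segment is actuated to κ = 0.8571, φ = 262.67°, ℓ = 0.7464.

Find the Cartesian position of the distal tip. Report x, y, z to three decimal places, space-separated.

θ = κ·ℓ = 0.8571 × 0.7464 = 0.63974 rad
ρ = (1 − cos θ)/κ = (1 − 0.80225)/0.8571 = 0.23072
z = sin θ / κ = 0.59699/0.8571 = 0.69652
x = ρ cos φ = 0.23072 × cos(262.67°) = -0.02944
y = ρ sin φ = 0.23072 × sin(262.67°) = -0.22883

-0.029 -0.229 0.697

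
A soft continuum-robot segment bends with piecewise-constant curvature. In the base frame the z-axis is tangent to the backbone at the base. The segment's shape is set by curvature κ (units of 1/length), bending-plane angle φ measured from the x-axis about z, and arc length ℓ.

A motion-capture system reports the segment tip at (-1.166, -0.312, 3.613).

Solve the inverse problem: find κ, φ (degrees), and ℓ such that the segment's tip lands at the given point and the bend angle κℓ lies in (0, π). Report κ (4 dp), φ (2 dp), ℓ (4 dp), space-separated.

ρ = √(x²+y²) = √(-1.166² + -0.312²) = 1.20702
φ = atan2(y, x) mod 360° = atan2(-0.312, -1.166) = 194.9803°
|p|² = ρ² + z² = 1.20702² + 3.613² = 14.51067
κ = 2ρ / |p|² = 2×1.20702 / 14.51067 = 0.16636
θ = 2·atan2(ρ, z) = 2·atan2(1.20702, 3.613) = 0.64484 rad
ℓ = θ/κ = 0.64484/0.16636 = 3.87610

0.1664 194.98 3.8761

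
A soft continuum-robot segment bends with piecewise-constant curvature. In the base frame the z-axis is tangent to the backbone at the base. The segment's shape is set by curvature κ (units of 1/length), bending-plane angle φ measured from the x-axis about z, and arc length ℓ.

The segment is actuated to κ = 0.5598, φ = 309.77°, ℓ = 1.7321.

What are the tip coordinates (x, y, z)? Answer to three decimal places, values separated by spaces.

θ = κ·ℓ = 0.5598 × 1.7321 = 0.96963 rad
ρ = (1 − cos θ)/κ = (1 − 0.56561)/0.5598 = 0.77598
z = sin θ / κ = 0.82468/0.5598 = 1.47316
x = ρ cos φ = 0.77598 × cos(309.77°) = 0.49640
y = ρ sin φ = 0.77598 × sin(309.77°) = -0.59643

0.496 -0.596 1.473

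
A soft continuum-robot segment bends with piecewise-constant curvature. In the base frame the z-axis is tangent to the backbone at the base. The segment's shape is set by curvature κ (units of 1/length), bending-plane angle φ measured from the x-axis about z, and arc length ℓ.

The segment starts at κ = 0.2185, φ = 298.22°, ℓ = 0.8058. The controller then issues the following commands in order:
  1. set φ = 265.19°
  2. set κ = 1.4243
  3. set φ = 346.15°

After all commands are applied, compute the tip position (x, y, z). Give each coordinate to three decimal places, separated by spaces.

0.402 -0.099 0.640

initial: κ=0.2185, φ=298.22°, ℓ=0.8058
cmd 1: set φ=265.19° → (κ,φ,ℓ)=(0.2185,265.19°,0.8058) → tip=(-0.0059,-0.0705,0.8016)
cmd 2: set κ=1.4243 → (κ,φ,ℓ)=(1.4243,265.19°,0.8058) → tip=(-0.0347,-0.4124,0.6402)
cmd 3: set φ=346.15° → (κ,φ,ℓ)=(1.4243,346.15°,0.8058) → tip=(0.4018,-0.0991,0.6402)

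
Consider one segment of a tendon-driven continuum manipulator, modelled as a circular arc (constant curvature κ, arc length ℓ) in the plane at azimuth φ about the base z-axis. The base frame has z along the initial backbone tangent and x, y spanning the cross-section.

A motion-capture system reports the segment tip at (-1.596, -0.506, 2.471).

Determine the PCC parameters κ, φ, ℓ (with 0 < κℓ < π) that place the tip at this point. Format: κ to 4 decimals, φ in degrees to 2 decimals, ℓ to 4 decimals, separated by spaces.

ρ = √(x²+y²) = √(-1.596² + -0.506²) = 1.67429
φ = atan2(y, x) mod 360° = atan2(-0.506, -1.596) = 197.5908°
|p|² = ρ² + z² = 1.67429² + 2.471² = 8.90909
κ = 2ρ / |p|² = 2×1.67429 / 8.90909 = 0.37586
θ = 2·atan2(ρ, z) = 2·atan2(1.67429, 2.471) = 1.19104 rad
ℓ = θ/κ = 1.19104/0.37586 = 3.16882

0.3759 197.59 3.1688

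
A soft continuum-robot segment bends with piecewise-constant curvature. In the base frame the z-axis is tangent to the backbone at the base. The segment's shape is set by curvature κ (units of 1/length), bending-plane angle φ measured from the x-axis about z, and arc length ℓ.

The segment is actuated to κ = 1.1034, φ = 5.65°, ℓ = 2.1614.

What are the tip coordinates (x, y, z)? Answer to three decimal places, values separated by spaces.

θ = κ·ℓ = 1.1034 × 2.1614 = 2.38489 rad
ρ = (1 − cos θ)/κ = (1 − -0.72710)/1.1034 = 1.56526
z = sin θ / κ = 0.68653/1.1034 = 0.62219
x = ρ cos φ = 1.56526 × cos(5.65°) = 1.55765
y = ρ sin φ = 1.56526 × sin(5.65°) = 0.15410

1.558 0.154 0.622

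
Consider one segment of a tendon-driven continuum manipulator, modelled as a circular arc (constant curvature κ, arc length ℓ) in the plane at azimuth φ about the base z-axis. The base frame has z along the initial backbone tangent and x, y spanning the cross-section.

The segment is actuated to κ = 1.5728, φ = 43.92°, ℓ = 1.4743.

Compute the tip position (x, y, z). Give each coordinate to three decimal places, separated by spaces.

θ = κ·ℓ = 1.5728 × 1.4743 = 2.31878 rad
ρ = (1 − cos θ)/κ = (1 − -0.68016)/1.5728 = 1.06826
z = sin θ / κ = 0.73306/1.5728 = 0.46609
x = ρ cos φ = 1.06826 × cos(43.92°) = 0.76948
y = ρ sin φ = 1.06826 × sin(43.92°) = 0.74100

0.769 0.741 0.466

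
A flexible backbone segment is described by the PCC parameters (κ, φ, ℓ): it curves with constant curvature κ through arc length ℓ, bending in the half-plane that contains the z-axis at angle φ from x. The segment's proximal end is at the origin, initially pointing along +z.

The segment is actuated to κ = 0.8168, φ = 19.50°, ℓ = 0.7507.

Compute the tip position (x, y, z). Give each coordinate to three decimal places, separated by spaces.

0.210 0.074 0.705

θ = κ·ℓ = 0.8168 × 0.7507 = 0.61317 rad
ρ = (1 − cos θ)/κ = (1 − 0.81783)/0.8168 = 0.22303
z = sin θ / κ = 0.57546/0.8168 = 0.70454
x = ρ cos φ = 0.22303 × cos(19.50°) = 0.21024
y = ρ sin φ = 0.22303 × sin(19.50°) = 0.07445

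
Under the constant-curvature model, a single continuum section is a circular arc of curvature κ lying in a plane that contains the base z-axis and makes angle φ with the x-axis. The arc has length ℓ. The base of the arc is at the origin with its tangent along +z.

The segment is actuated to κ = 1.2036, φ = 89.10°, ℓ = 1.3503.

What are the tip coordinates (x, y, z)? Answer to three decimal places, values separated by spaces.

θ = κ·ℓ = 1.2036 × 1.3503 = 1.62522 rad
ρ = (1 − cos θ)/κ = (1 − -0.05440)/1.2036 = 0.87604
z = sin θ / κ = 0.99852/1.2036 = 0.82961
x = ρ cos φ = 0.87604 × cos(89.10°) = 0.01376
y = ρ sin φ = 0.87604 × sin(89.10°) = 0.87593

0.014 0.876 0.830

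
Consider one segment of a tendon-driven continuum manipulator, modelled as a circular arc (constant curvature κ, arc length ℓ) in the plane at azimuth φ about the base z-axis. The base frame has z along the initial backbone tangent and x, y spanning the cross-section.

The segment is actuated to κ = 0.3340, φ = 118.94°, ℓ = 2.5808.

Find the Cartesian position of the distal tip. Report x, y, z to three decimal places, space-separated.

-0.506 0.915 2.273

θ = κ·ℓ = 0.3340 × 2.5808 = 0.86199 rad
ρ = (1 − cos θ)/κ = (1 − 0.65093)/0.3340 = 1.04512
z = sin θ / κ = 0.75914/0.3340 = 2.27287
x = ρ cos φ = 1.04512 × cos(118.94°) = -0.50573
y = ρ sin φ = 1.04512 × sin(118.94°) = 0.91461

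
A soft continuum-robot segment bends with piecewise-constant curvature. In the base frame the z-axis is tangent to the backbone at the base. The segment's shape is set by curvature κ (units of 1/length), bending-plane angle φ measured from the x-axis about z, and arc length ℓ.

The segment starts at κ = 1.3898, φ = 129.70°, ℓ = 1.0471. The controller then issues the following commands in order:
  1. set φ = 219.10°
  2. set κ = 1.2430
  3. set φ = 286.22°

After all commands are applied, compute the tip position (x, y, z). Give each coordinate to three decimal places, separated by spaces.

initial: κ=1.3898, φ=129.70°, ℓ=1.0471
cmd 1: set φ=219.10° → (κ,φ,ℓ)=(1.3898,219.10°,1.0471) → tip=(-0.4940,-0.4015,0.7147)
cmd 2: set κ=1.2430 → (κ,φ,ℓ)=(1.2430,219.10°,1.0471) → tip=(-0.4583,-0.3724,0.7755)
cmd 3: set φ=286.22° → (κ,φ,ℓ)=(1.2430,286.22°,1.0471) → tip=(0.1649,-0.5670,0.7755)

0.165 -0.567 0.776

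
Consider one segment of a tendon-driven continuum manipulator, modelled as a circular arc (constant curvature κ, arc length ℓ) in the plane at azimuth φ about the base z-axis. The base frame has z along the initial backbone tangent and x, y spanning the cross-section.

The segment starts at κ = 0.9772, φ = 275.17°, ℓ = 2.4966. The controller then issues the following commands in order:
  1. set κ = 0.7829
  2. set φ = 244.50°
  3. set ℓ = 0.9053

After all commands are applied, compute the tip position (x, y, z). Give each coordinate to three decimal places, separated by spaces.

-0.132 -0.278 0.831

initial: κ=0.9772, φ=275.17°, ℓ=2.4966
cmd 1: set κ=0.7829 → (κ,φ,ℓ)=(0.7829,275.17°,2.4966) → tip=(0.1582,-1.7484,1.1844)
cmd 2: set φ=244.50° → (κ,φ,ℓ)=(0.7829,244.50°,2.4966) → tip=(-0.7558,-1.5846,1.1844)
cmd 3: set ℓ=0.9053 → (κ,φ,ℓ)=(0.7829,244.50°,0.9053) → tip=(-0.1324,-0.2776,0.8314)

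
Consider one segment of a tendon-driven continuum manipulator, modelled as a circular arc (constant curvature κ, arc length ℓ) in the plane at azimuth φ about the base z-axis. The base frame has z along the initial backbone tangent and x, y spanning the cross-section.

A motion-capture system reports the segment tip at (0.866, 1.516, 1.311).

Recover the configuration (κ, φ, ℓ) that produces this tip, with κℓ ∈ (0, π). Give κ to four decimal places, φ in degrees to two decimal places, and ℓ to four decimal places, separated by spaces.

ρ = √(x²+y²) = √(0.866² + 1.516²) = 1.74591
φ = atan2(y, x) mod 360° = atan2(1.516, 0.866) = 60.2633°
|p|² = ρ² + z² = 1.74591² + 1.311² = 4.76693
κ = 2ρ / |p|² = 2×1.74591 / 4.76693 = 0.73251
θ = 2·atan2(ρ, z) = 2·atan2(1.74591, 1.311) = 1.85344 rad
ℓ = θ/κ = 1.85344/0.73251 = 2.53026

0.7325 60.26 2.5303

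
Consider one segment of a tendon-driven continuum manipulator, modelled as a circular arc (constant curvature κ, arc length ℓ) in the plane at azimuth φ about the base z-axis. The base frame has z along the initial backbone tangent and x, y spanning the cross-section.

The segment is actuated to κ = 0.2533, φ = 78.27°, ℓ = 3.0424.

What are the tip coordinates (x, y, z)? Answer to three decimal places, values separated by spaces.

θ = κ·ℓ = 0.2533 × 3.0424 = 0.77064 rad
ρ = (1 − cos θ)/κ = (1 − 0.71747)/0.2533 = 1.11542
z = sin θ / κ = 0.69659/0.2533 = 2.75008
x = ρ cos φ = 1.11542 × cos(78.27°) = 0.22676
y = ρ sin φ = 1.11542 × sin(78.27°) = 1.09212

0.227 1.092 2.750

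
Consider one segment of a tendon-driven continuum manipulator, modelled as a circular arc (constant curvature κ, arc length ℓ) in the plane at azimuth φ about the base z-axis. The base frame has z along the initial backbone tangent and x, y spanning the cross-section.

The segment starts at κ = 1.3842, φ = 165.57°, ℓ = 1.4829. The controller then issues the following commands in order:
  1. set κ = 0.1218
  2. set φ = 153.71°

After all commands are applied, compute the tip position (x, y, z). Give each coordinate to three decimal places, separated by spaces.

initial: κ=1.3842, φ=165.57°, ℓ=1.4829
cmd 1: set κ=0.1218 → (κ,φ,ℓ)=(0.1218,165.57°,1.4829) → tip=(-0.1293,0.0333,1.4749)
cmd 2: set φ=153.71° → (κ,φ,ℓ)=(0.1218,153.71°,1.4829) → tip=(-0.1197,0.0592,1.4749)

-0.120 0.059 1.475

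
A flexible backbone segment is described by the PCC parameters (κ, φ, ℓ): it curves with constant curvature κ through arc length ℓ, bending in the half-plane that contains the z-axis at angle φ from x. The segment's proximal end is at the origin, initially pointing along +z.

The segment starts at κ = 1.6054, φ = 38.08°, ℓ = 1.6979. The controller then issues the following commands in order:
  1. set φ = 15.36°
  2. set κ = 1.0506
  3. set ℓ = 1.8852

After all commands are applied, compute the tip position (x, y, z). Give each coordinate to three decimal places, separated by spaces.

1.284 0.353 0.873

initial: κ=1.6054, φ=38.08°, ℓ=1.6979
cmd 1: set φ=15.36° → (κ,φ,ℓ)=(1.6054,15.36°,1.6979) → tip=(1.1501,0.3159,0.2516)
cmd 2: set κ=1.0506 → (κ,φ,ℓ)=(1.0506,15.36°,1.6979) → tip=(1.1119,0.3054,0.9303)
cmd 3: set ℓ=1.8852 → (κ,φ,ℓ)=(1.0506,15.36°,1.8852) → tip=(1.2835,0.3526,0.8730)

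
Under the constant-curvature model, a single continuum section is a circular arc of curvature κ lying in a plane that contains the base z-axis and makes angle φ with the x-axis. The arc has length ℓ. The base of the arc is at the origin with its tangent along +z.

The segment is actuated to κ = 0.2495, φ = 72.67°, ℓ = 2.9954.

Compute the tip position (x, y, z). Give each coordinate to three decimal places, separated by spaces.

θ = κ·ℓ = 0.2495 × 2.9954 = 0.74735 rad
ρ = (1 − cos θ)/κ = (1 − 0.73349)/0.2495 = 1.06817
z = sin θ / κ = 0.67970/0.2495 = 2.72424
x = ρ cos φ = 1.06817 × cos(72.67°) = 0.31818
y = ρ sin φ = 1.06817 × sin(72.67°) = 1.01968

0.318 1.020 2.724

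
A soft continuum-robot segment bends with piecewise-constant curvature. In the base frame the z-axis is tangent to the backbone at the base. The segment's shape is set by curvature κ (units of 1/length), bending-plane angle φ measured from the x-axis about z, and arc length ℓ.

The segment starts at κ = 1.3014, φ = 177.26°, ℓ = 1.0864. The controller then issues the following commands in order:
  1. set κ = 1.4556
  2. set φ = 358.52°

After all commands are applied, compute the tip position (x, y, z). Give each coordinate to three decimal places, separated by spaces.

initial: κ=1.3014, φ=177.26°, ℓ=1.0864
cmd 1: set κ=1.4556 → (κ,φ,ℓ)=(1.4556,177.26°,1.0864) → tip=(-0.6935,0.0332,0.6870)
cmd 2: set φ=358.52° → (κ,φ,ℓ)=(1.4556,358.52°,1.0864) → tip=(0.6940,-0.0179,0.6870)

0.694 -0.018 0.687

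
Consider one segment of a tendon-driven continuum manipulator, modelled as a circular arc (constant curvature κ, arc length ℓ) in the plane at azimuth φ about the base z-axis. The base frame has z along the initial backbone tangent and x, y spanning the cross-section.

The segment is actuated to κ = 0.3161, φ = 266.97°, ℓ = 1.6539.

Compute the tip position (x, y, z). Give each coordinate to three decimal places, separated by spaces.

θ = κ·ℓ = 0.3161 × 1.6539 = 0.52280 rad
ρ = (1 − cos θ)/κ = (1 − 0.86643)/0.3161 = 0.42257
z = sin θ / κ = 0.49931/0.3161 = 1.57958
x = ρ cos φ = 0.42257 × cos(266.97°) = -0.02234
y = ρ sin φ = 0.42257 × sin(266.97°) = -0.42198

-0.022 -0.422 1.580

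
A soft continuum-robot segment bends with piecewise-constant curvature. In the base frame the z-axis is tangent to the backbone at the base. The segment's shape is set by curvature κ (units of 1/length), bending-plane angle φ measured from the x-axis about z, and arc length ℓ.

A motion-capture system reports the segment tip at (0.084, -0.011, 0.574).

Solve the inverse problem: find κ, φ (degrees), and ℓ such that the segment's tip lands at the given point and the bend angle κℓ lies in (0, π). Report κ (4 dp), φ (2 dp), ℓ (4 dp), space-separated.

ρ = √(x²+y²) = √(0.084² + -0.011²) = 0.08472
φ = atan2(y, x) mod 360° = atan2(-0.011, 0.084) = 352.5394°
|p|² = ρ² + z² = 0.08472² + 0.574² = 0.33665
κ = 2ρ / |p|² = 2×0.08472 / 0.33665 = 0.50329
θ = 2·atan2(ρ, z) = 2·atan2(0.08472, 0.574) = 0.29307 rad
ℓ = θ/κ = 0.29307/0.50329 = 0.58230

0.5033 352.54 0.5823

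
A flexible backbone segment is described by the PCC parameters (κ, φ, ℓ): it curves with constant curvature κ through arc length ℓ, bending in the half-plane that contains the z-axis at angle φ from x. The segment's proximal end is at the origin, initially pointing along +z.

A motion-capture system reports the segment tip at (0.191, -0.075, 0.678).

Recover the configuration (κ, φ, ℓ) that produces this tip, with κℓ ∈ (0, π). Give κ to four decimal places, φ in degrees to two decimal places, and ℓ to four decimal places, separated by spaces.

ρ = √(x²+y²) = √(0.191² + -0.075²) = 0.20520
φ = atan2(y, x) mod 360° = atan2(-0.075, 0.191) = 338.5615°
|p|² = ρ² + z² = 0.20520² + 0.678² = 0.50179
κ = 2ρ / |p|² = 2×0.20520 / 0.50179 = 0.81786
θ = 2·atan2(ρ, z) = 2·atan2(0.20520, 0.678) = 0.58777 rad
ℓ = θ/κ = 0.58777/0.81786 = 0.71867

0.8179 338.56 0.7187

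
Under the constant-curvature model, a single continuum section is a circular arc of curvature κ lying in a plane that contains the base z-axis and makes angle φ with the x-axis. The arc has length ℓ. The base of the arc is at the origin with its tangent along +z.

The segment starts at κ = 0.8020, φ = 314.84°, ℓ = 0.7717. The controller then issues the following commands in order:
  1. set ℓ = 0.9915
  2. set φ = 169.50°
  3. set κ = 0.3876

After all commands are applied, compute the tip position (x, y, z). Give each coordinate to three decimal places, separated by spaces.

initial: κ=0.8020, φ=314.84°, ℓ=0.7717
cmd 1: set ℓ=0.9915 → (κ,φ,ℓ)=(0.8020,314.84°,0.9915) → tip=(0.2636,-0.2651,0.8903)
cmd 2: set φ=169.50° → (κ,φ,ℓ)=(0.8020,169.50°,0.9915) → tip=(-0.3676,0.0681,0.8903)
cmd 3: set κ=0.3876 → (κ,φ,ℓ)=(0.3876,169.50°,0.9915) → tip=(-0.1850,0.0343,0.9673)

-0.185 0.034 0.967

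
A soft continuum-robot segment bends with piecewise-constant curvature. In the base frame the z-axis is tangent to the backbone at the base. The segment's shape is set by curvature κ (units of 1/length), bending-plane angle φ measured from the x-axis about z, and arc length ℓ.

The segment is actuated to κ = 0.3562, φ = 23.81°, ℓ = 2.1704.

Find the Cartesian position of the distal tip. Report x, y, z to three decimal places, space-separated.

0.730 0.322 1.961

θ = κ·ℓ = 0.3562 × 2.1704 = 0.77310 rad
ρ = (1 − cos θ)/κ = (1 − 0.71575)/0.3562 = 0.79800
z = sin θ / κ = 0.69835/0.3562 = 1.96057
x = ρ cos φ = 0.79800 × cos(23.81°) = 0.73008
y = ρ sin φ = 0.79800 × sin(23.81°) = 0.32216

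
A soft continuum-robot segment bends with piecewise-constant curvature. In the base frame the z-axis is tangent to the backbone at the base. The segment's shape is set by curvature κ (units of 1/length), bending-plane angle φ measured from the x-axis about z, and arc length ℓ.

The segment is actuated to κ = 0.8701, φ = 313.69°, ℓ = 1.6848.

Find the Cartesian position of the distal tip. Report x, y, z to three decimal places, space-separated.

0.711 -0.744 1.143

θ = κ·ℓ = 0.8701 × 1.6848 = 1.46594 rad
ρ = (1 − cos θ)/κ = (1 − 0.10466)/0.8701 = 1.02901
z = sin θ / κ = 0.99451/0.8701 = 1.14298
x = ρ cos φ = 1.02901 × cos(313.69°) = 0.71079
y = ρ sin φ = 1.02901 × sin(313.69°) = -0.74406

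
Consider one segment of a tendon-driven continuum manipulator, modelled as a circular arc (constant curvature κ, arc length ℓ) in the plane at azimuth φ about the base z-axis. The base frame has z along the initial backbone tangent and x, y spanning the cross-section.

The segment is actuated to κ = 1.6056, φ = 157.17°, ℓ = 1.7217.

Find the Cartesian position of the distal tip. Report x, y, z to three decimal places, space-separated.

-1.108 0.466 0.229

θ = κ·ℓ = 1.6056 × 1.7217 = 2.76436 rad
ρ = (1 − cos θ)/κ = (1 − -0.92969)/1.6056 = 1.20185
z = sin θ / κ = 0.36835/1.6056 = 0.22941
x = ρ cos φ = 1.20185 × cos(157.17°) = -1.10770
y = ρ sin φ = 1.20185 × sin(157.17°) = 0.46632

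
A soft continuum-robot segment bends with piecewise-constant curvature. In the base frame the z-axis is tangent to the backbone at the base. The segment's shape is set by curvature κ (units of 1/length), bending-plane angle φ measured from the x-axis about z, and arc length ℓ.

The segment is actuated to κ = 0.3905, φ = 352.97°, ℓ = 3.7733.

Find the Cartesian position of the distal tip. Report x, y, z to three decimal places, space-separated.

θ = κ·ℓ = 0.3905 × 3.7733 = 1.47347 rad
ρ = (1 − cos θ)/κ = (1 − 0.09717)/0.3905 = 2.31199
z = sin θ / κ = 0.99527/0.3905 = 2.54870
x = ρ cos φ = 2.31199 × cos(352.97°) = 2.29461
y = ρ sin φ = 2.31199 × sin(352.97°) = -0.28296

2.295 -0.283 2.549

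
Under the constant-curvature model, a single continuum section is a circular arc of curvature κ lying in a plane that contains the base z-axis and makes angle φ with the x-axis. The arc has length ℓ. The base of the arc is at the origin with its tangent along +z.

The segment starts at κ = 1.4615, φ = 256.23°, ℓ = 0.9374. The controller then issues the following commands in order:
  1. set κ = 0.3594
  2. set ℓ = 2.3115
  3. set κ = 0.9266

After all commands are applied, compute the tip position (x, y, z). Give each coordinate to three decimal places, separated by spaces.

-0.396 -1.615 0.908

initial: κ=1.4615, φ=256.23°, ℓ=0.9374
cmd 1: set κ=0.3594 → (κ,φ,ℓ)=(0.3594,256.23°,0.9374) → tip=(-0.0372,-0.1519,0.9198)
cmd 2: set ℓ=2.3115 → (κ,φ,ℓ)=(0.3594,256.23°,2.3115) → tip=(-0.2157,-0.8801,2.0546)
cmd 3: set κ=0.9266 → (κ,φ,ℓ)=(0.9266,256.23°,2.3115) → tip=(-0.3957,-1.6148,0.9080)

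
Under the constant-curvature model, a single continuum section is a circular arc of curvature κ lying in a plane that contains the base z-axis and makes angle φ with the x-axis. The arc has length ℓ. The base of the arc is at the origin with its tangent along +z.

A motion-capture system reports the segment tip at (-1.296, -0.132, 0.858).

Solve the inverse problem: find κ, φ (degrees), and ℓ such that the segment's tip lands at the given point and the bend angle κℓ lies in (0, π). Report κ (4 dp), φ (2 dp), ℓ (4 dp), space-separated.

ρ = √(x²+y²) = √(-1.296² + -0.132²) = 1.30270
φ = atan2(y, x) mod 360° = atan2(-0.132, -1.296) = 185.8156°
|p|² = ρ² + z² = 1.30270² + 0.858² = 2.43320
κ = 2ρ / |p|² = 2×1.30270 / 2.43320 = 1.07077
θ = 2·atan2(ρ, z) = 2·atan2(1.30270, 0.858) = 1.97676 rad
ℓ = θ/κ = 1.97676/1.07077 = 1.84610

1.0708 185.82 1.8461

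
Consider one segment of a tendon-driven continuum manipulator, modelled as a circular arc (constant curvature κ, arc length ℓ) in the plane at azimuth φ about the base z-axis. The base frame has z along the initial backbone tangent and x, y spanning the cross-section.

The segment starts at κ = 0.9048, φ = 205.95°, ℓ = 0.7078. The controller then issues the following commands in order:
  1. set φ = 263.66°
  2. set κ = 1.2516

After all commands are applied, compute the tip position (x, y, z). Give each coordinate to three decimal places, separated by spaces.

initial: κ=0.9048, φ=205.95°, ℓ=0.7078
cmd 1: set φ=263.66° → (κ,φ,ℓ)=(0.9048,263.66°,0.7078) → tip=(-0.0242,-0.2177,0.6604)
cmd 2: set κ=1.2516 → (κ,φ,ℓ)=(1.2516,263.66°,0.7078) → tip=(-0.0324,-0.2917,0.6188)

-0.032 -0.292 0.619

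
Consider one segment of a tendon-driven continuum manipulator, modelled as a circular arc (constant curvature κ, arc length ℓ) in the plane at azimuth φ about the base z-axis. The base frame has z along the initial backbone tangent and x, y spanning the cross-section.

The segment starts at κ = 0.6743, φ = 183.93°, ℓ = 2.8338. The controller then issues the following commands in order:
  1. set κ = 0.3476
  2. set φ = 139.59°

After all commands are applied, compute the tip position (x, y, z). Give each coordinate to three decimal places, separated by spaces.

initial: κ=0.6743, φ=183.93°, ℓ=2.8338
cmd 1: set κ=0.3476 → (κ,φ,ℓ)=(0.3476,183.93°,2.8338) → tip=(-1.2834,-0.0882,2.3973)
cmd 2: set φ=139.59° → (κ,φ,ℓ)=(0.3476,139.59°,2.8338) → tip=(-0.9795,0.8339,2.3973)

-0.980 0.834 2.397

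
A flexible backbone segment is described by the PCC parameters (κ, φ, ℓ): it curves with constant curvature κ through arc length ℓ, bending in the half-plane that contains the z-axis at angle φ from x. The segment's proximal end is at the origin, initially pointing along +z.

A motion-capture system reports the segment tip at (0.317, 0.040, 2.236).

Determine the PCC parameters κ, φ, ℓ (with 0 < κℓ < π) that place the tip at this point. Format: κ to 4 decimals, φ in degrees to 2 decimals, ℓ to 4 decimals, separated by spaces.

ρ = √(x²+y²) = √(0.317² + 0.040²) = 0.31951
φ = atan2(y, x) mod 360° = atan2(0.040, 0.317) = 7.1917°
|p|² = ρ² + z² = 0.31951² + 2.236² = 5.10179
κ = 2ρ / |p|² = 2×0.31951 / 5.10179 = 0.12526
θ = 2·atan2(ρ, z) = 2·atan2(0.31951, 2.236) = 0.28387 rad
ℓ = θ/κ = 0.28387/0.12526 = 2.26631

0.1253 7.19 2.2663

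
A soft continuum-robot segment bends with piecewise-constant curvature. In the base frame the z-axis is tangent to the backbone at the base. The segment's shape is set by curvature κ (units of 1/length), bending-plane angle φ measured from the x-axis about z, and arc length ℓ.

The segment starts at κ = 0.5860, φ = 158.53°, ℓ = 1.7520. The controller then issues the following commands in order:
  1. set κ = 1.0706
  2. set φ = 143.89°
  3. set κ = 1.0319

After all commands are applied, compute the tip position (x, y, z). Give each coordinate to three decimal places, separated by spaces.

-0.967 0.705 0.942

initial: κ=0.5860, φ=158.53°, ℓ=1.7520
cmd 1: set κ=1.0706 → (κ,φ,ℓ)=(1.0706,158.53°,1.7520) → tip=(-1.1302,0.4445,0.8910)
cmd 2: set φ=143.89° → (κ,φ,ℓ)=(1.0706,143.89°,1.7520) → tip=(-0.9811,0.7157,0.8910)
cmd 3: set κ=1.0319 → (κ,φ,ℓ)=(1.0319,143.89°,1.7520) → tip=(-0.9668,0.7053,0.9420)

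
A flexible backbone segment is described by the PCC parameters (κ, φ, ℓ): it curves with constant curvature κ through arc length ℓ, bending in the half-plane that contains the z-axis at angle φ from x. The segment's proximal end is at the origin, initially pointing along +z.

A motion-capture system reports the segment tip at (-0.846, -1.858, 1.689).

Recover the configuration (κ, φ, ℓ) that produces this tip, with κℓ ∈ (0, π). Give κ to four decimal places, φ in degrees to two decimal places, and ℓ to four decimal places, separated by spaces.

0.5816 245.52 3.0249

ρ = √(x²+y²) = √(-0.846² + -1.858²) = 2.04154
φ = atan2(y, x) mod 360° = atan2(-1.858, -0.846) = 245.5189°
|p|² = ρ² + z² = 2.04154² + 1.689² = 7.02060
κ = 2ρ / |p|² = 2×2.04154 / 7.02060 = 0.58159
θ = 2·atan2(ρ, z) = 2·atan2(2.04154, 1.689) = 1.75924 rad
ℓ = θ/κ = 1.75924/0.58159 = 3.02490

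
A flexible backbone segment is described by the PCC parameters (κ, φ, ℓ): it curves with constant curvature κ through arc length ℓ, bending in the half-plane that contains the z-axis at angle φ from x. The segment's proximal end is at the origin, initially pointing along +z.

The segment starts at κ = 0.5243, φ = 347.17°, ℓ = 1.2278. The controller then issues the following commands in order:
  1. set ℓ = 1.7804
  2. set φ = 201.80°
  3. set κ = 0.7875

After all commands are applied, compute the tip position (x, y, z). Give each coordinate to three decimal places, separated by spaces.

-0.981 -0.392 1.252

initial: κ=0.5243, φ=347.17°, ℓ=1.2278
cmd 1: set ℓ=1.7804 → (κ,φ,ℓ)=(0.5243,347.17°,1.7804) → tip=(0.7531,-0.1715,1.5329)
cmd 2: set φ=201.80° → (κ,φ,ℓ)=(0.5243,201.80°,1.7804) → tip=(-0.7171,-0.2868,1.5329)
cmd 3: set κ=0.7875 → (κ,φ,ℓ)=(0.7875,201.80°,1.7804) → tip=(-0.9810,-0.3924,1.2518)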